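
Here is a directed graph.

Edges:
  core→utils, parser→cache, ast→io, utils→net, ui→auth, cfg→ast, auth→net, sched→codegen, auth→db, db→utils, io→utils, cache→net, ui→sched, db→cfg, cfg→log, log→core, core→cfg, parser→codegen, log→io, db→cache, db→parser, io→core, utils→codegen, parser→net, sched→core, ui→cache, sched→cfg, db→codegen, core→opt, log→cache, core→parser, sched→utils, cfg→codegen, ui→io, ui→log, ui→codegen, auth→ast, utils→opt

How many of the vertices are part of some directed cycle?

5

A vertex is on a directed cycle iff it belongs to a strongly connected component of size ≥ 2 (or has a self-loop).
The vertices on cycles are {io, ast, cfg, log, core} — 5 in total.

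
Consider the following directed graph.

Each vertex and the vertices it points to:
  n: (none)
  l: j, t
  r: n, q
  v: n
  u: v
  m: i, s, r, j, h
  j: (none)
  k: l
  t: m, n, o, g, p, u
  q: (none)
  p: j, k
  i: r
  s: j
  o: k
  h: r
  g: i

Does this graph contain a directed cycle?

Yes

DFS with white/gray/black marking, starting from i:
i gray
  r gray
    n gray
    n black
    q gray
    q black
  r black
i black
l gray
  j gray
  j black
  t gray
    m gray
      m→i: i black — skip
      s gray
        s→j: j black — skip
      s black
      m→r: r black — skip
      m→j: j black — skip
      h gray
        h→r: r black — skip
      h black
    m black
    t→n: n black — skip
    o gray
      k gray
        k→l: l is gray → back edge
Back edge found, so a cycle exists: l → t → o → k → l.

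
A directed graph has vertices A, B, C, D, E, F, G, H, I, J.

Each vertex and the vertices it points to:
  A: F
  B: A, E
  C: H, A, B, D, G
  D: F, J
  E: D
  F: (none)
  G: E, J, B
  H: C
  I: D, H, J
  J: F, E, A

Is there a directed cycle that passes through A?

No

A lies on a cycle iff there is a path from A back to itself.
Exploring from A, it never reaches itself; equivalently, its strongly connected component is a singleton.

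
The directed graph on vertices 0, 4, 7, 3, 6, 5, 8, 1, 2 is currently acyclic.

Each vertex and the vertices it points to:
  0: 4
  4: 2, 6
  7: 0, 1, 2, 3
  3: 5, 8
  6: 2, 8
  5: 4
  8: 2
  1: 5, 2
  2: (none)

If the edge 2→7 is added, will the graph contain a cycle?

Adding 2→7 creates a cycle iff 7 can already reach 2.
Path from 7: 7 → 2.
So 7 → … → 2 → 7 is a cycle.

Yes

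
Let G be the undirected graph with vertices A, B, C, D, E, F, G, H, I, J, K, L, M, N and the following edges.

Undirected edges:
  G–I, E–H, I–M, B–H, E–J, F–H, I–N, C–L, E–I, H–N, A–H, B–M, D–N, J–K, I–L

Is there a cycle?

DFS, tracking each vertex's parent; an edge to a visited non-parent vertex closes a cycle.
Start from E:
visit E (parent –)
  visit J (parent E)
    J–E: parent, skip
    visit K (parent J)
      K–J: parent, skip
  visit I (parent E)
    I–E: parent, skip
    visit L (parent I)
      L–I: parent, skip
      visit C (parent L)
        C–L: parent, skip
    visit G (parent I)
      G–I: parent, skip
    visit M (parent I)
      M–I: parent, skip
      visit B (parent M)
        B–M: parent, skip
        visit H (parent B)
          visit F (parent H)
            F–H: parent, skip
          H–E: E visited and ≠ parent → cycle
Cycle: E – I – M – B – H – E.

Yes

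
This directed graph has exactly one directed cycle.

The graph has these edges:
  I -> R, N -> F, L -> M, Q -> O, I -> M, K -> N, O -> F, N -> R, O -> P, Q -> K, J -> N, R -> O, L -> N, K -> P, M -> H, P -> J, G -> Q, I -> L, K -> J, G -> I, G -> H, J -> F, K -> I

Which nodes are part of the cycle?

J, N, O, P, R

DFS with gray/black marking from O:
O gray
  F gray
  F black
  P gray
    J gray
      N gray
        R gray
          R→O: O is gray → back edge
Back edge closes the cycle O → P → J → N → R → O; its vertices are {J, N, O, P, R}.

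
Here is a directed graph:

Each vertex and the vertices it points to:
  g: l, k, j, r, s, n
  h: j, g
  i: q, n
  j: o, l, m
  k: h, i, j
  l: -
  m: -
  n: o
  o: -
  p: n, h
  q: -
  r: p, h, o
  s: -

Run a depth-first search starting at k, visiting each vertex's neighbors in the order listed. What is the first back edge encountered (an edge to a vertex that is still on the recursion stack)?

g->k

DFS from k (visiting each vertex's neighbors in the order listed); mark gray on enter, black on exit:
k gray
  h gray
    j gray
      o gray
      o black
      l gray
      l black
      m gray
      m black
    j black
    g gray
      g→l: l black — skip
      g→k: k is gray → back edge
First back edge: g → k.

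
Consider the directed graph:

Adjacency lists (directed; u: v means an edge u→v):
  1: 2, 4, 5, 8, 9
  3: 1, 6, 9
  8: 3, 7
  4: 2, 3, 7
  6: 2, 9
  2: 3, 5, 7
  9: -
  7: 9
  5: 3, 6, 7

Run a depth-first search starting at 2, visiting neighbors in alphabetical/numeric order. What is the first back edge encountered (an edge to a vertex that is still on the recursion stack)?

DFS from 2 (visiting neighbors in alphabetical/numeric order); mark gray on enter, black on exit:
2 gray
  3 gray
    1 gray
      1→2: 2 is gray → back edge
First back edge: 1 → 2.

1→2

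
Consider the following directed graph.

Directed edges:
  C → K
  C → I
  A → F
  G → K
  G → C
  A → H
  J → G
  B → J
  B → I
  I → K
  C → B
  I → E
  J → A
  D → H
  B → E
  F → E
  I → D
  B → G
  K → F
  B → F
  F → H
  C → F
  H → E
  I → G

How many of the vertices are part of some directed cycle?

5

A vertex is on a directed cycle iff it belongs to a strongly connected component of size ≥ 2 (or has a self-loop).
The vertices on cycles are {B, C, G, I, J} — 5 in total.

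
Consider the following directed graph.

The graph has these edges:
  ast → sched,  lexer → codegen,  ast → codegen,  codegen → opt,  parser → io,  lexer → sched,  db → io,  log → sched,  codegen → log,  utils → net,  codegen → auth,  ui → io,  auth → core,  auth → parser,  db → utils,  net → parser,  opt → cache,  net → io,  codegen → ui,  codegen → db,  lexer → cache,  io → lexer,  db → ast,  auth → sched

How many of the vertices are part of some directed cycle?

A vertex is on a directed cycle iff it belongs to a strongly connected component of size ≥ 2 (or has a self-loop).
The vertices on cycles are {db, io, ui, ast, net, auth, lexer, utils, parser, codegen} — 10 in total.

10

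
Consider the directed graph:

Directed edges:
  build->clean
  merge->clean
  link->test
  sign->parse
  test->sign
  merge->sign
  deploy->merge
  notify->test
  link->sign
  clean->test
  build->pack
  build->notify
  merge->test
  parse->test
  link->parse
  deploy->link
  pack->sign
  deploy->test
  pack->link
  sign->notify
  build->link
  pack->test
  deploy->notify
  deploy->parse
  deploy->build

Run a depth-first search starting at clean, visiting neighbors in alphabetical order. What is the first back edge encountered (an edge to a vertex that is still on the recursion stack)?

notify→test

DFS from clean (visiting neighbors in alphabetical order); mark gray on enter, black on exit:
clean gray
  test gray
    sign gray
      notify gray
        notify→test: test is gray → back edge
First back edge: notify → test.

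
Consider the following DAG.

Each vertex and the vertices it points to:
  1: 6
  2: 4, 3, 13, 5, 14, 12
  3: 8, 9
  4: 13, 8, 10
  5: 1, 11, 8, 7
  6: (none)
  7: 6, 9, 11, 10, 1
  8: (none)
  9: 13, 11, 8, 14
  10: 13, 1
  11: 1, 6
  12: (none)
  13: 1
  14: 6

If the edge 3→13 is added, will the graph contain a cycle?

Adding 3→13 creates a cycle iff 13 can already reach 3.
Explore from 13: no path reaches 3. The graph stays acyclic.

No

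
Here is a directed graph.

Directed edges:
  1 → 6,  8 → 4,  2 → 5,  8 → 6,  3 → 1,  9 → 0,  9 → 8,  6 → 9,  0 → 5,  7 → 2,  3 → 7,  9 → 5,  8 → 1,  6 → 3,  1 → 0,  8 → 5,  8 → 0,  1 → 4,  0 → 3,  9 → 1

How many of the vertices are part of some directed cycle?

6

A vertex is on a directed cycle iff it belongs to a strongly connected component of size ≥ 2 (or has a self-loop).
The vertices on cycles are {0, 1, 3, 6, 8, 9} — 6 in total.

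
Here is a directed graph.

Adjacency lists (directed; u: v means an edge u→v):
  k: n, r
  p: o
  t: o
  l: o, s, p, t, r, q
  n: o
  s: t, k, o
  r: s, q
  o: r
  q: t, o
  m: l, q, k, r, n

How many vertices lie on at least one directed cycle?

7

A vertex is on a directed cycle iff it belongs to a strongly connected component of size ≥ 2 (or has a self-loop).
The vertices on cycles are {k, n, o, q, r, s, t} — 7 in total.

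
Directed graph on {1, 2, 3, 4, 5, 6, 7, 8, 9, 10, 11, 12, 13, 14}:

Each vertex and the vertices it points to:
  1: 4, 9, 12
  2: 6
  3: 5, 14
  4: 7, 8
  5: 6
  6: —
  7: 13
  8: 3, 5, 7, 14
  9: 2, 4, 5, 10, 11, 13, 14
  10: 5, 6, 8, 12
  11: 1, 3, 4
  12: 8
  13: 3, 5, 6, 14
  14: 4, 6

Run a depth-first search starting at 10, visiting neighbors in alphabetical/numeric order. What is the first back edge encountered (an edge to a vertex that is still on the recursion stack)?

13→3

DFS from 10 (visiting neighbors in alphabetical/numeric order); mark gray on enter, black on exit:
10 gray
  5 gray
    6 gray
    6 black
  5 black
  10→6: 6 black — skip
  8 gray
    3 gray
      3→5: 5 black — skip
      14 gray
        4 gray
          7 gray
            13 gray
              13→3: 3 is gray → back edge
First back edge: 13 → 3.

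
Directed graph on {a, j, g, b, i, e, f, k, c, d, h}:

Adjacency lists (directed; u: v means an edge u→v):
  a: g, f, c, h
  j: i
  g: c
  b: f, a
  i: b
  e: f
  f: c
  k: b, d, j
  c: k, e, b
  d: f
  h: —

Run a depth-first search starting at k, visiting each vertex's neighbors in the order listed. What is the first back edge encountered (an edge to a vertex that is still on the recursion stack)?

DFS from k (visiting each vertex's neighbors in the order listed); mark gray on enter, black on exit:
k gray
  b gray
    f gray
      c gray
        c→k: k is gray → back edge
First back edge: c → k.

c→k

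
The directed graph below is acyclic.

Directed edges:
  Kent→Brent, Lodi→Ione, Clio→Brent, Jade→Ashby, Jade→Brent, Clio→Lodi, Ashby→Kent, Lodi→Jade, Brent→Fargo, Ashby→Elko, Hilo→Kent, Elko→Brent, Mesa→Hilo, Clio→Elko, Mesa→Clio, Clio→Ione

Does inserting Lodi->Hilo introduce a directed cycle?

No

Adding Lodi→Hilo creates a cycle iff Hilo can already reach Lodi.
Explore from Hilo: no path reaches Lodi. The graph stays acyclic.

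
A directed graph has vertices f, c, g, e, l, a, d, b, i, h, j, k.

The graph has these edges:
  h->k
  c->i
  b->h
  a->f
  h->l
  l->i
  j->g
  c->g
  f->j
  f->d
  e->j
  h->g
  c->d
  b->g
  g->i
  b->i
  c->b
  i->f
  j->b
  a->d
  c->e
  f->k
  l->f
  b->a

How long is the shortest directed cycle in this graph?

4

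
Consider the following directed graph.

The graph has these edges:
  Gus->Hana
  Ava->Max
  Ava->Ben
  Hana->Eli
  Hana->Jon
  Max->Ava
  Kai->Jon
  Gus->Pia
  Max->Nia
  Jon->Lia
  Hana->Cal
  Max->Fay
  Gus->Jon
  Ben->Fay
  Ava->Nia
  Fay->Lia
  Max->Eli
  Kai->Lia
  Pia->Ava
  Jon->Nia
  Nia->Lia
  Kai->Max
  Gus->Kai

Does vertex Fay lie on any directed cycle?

No

Fay lies on a cycle iff there is a path from Fay back to itself.
Exploring from Fay, it never reaches itself; equivalently, its strongly connected component is a singleton.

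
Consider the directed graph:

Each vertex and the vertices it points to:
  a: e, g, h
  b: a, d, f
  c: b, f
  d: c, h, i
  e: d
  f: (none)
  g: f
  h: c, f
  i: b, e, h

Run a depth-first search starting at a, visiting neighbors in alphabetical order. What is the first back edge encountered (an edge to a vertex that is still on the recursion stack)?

b->a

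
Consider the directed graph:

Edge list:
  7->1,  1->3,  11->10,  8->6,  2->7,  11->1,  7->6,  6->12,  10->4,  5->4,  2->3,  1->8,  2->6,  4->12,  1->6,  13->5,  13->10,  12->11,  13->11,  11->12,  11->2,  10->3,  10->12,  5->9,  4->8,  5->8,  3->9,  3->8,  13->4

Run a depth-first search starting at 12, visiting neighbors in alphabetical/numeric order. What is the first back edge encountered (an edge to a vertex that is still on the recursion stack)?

DFS from 12 (visiting neighbors in alphabetical/numeric order); mark gray on enter, black on exit:
12 gray
  11 gray
    1 gray
      3 gray
        8 gray
          6 gray
            6→12: 12 is gray → back edge
First back edge: 6 → 12.

6→12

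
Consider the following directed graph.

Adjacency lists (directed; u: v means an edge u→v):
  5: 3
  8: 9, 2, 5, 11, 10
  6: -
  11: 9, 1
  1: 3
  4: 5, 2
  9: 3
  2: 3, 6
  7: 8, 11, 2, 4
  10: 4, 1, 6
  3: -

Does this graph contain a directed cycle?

No

DFS with white/gray/black marking, starting from 5:
5 gray
  3 gray
  3 black
5 black
8 gray
  9 gray
    9→3: 3 black — skip
  9 black
  2 gray
    2→3: 3 black — skip
    6 gray
    6 black
  2 black
  8→5: 5 black — skip
  11 gray
    11→9: 9 black — skip
    1 gray
      1→3: 3 black — skip
    1 black
  11 black
  10 gray
    4 gray
      4→5: 5 black — skip
      4→2: 2 black — skip
    4 black
    10→1: 1 black — skip
    10→6: 6 black — skip
  10 black
8 black
7 gray
  7→8: 8 black — skip
  7→11: 11 black — skip
  7→2: 2 black — skip
  7→4: 4 black — skip
7 black
Every edge goes to a white or black vertex — no back edge, so the graph is acyclic.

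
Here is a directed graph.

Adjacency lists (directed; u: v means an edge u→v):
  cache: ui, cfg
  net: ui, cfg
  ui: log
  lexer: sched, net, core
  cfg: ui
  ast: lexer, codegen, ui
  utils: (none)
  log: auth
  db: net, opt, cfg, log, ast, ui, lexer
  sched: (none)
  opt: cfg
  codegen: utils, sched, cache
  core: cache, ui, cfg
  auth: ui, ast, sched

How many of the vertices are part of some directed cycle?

10

A vertex is on a directed cycle iff it belongs to a strongly connected component of size ≥ 2 (or has a self-loop).
The vertices on cycles are {ui, ast, cfg, log, net, auth, core, cache, lexer, codegen} — 10 in total.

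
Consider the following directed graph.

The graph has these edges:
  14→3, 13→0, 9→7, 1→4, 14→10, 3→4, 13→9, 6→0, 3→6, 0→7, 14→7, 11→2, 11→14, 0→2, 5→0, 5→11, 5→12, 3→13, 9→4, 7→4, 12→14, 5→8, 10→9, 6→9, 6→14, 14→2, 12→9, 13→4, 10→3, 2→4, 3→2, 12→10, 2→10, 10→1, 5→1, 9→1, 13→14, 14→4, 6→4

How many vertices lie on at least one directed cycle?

7

A vertex is on a directed cycle iff it belongs to a strongly connected component of size ≥ 2 (or has a self-loop).
The vertices on cycles are {0, 2, 3, 6, 10, 13, 14} — 7 in total.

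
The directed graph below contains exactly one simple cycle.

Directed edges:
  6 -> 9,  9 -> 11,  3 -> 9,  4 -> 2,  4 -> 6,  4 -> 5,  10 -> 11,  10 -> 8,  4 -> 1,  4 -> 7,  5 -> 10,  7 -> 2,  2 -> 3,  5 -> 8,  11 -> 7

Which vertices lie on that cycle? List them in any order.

2, 3, 7, 9, 11

DFS with gray/black marking from 2:
2 gray
  3 gray
    9 gray
      11 gray
        7 gray
          7→2: 2 is gray → back edge
Back edge closes the cycle 2 → 3 → 9 → 11 → 7 → 2; its vertices are {2, 3, 7, 9, 11}.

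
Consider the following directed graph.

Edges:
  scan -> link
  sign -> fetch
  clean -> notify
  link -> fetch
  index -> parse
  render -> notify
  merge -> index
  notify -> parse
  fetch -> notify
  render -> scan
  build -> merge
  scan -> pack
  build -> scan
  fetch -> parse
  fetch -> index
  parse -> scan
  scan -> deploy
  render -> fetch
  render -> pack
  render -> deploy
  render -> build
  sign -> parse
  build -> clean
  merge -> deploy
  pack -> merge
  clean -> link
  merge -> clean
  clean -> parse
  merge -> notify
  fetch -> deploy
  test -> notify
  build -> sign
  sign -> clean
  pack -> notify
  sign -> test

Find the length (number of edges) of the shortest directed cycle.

For each vertex v, BFS finds the shortest path from v back to v.
The shortest such closed walk is scan → link → fetch → parse → scan, length 4.

4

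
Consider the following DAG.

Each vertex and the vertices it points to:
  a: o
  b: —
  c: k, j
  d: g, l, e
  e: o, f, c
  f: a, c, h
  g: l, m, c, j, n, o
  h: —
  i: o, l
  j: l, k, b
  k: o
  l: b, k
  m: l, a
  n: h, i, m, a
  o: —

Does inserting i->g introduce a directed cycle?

Adding i→g creates a cycle iff g can already reach i.
Path from g: g → n → i.
So g → … → i → g is a cycle.

Yes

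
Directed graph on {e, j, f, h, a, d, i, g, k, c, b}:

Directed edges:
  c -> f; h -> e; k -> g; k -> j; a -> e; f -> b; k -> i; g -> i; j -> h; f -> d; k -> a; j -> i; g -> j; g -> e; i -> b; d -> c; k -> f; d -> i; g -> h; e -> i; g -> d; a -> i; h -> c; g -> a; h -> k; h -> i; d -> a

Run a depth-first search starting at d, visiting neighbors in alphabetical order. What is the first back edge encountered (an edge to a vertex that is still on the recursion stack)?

f→d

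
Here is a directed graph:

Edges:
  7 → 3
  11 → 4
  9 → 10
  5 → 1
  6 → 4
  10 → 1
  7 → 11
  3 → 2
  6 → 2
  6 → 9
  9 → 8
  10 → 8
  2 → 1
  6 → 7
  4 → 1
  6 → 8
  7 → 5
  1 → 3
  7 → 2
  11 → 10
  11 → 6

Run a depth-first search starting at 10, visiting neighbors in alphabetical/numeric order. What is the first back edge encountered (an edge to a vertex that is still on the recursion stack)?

2->1

DFS from 10 (visiting neighbors in alphabetical/numeric order); mark gray on enter, black on exit:
10 gray
  1 gray
    3 gray
      2 gray
        2→1: 1 is gray → back edge
First back edge: 2 → 1.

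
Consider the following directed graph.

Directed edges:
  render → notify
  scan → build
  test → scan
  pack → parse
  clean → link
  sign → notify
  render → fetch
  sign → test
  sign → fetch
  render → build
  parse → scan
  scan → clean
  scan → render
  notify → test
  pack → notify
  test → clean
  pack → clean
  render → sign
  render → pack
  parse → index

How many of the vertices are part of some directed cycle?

7

A vertex is on a directed cycle iff it belongs to a strongly connected component of size ≥ 2 (or has a self-loop).
The vertices on cycles are {pack, scan, sign, test, parse, notify, render} — 7 in total.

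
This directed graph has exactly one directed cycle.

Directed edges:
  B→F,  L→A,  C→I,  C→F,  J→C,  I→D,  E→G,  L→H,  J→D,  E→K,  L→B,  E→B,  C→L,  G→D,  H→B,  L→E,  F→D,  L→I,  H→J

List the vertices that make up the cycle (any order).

C, H, J, L

DFS with gray/black marking from L:
L gray
  H gray
    J gray
      D gray
      D black
      C gray
        F gray
          F→D: D black — skip
        F black
        C→L: L is gray → back edge
Back edge closes the cycle L → H → J → C → L; its vertices are {C, H, J, L}.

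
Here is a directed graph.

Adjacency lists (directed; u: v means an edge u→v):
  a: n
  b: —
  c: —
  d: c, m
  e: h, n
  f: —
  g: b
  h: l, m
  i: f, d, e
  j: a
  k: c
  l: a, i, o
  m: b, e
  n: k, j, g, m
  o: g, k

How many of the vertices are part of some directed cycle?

A vertex is on a directed cycle iff it belongs to a strongly connected component of size ≥ 2 (or has a self-loop).
The vertices on cycles are {a, d, e, h, i, j, l, m, n} — 9 in total.

9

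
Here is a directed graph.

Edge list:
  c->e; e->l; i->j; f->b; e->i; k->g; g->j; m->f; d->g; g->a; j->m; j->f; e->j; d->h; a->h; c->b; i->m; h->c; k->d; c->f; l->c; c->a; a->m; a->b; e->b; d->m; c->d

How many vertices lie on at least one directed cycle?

A vertex is on a directed cycle iff it belongs to a strongly connected component of size ≥ 2 (or has a self-loop).
The vertices on cycles are {a, c, d, e, g, h, l} — 7 in total.

7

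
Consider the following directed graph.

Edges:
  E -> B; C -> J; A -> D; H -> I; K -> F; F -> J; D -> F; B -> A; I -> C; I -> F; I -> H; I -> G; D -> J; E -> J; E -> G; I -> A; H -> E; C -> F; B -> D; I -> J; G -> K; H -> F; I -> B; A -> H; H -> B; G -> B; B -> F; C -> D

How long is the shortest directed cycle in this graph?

For each vertex v, BFS finds the shortest path from v back to v.
The shortest such closed walk is H → I → H, length 2.

2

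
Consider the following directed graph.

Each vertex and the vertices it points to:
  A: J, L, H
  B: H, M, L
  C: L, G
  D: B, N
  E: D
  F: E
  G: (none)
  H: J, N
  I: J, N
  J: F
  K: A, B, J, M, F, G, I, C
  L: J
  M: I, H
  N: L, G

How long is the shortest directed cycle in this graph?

For each vertex v, BFS finds the shortest path from v back to v.
The shortest such closed walk is F → E → D → N → L → J → F, length 6.

6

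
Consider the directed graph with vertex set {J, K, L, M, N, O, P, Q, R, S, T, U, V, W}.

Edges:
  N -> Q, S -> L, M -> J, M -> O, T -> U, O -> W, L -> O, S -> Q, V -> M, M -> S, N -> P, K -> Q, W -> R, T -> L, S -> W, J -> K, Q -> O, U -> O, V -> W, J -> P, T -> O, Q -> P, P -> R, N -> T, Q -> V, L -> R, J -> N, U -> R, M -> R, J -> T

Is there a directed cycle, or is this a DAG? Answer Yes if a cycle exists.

Yes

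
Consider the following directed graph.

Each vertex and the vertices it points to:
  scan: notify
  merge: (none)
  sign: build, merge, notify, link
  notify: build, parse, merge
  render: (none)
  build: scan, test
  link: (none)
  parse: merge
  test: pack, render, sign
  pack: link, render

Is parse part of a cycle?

No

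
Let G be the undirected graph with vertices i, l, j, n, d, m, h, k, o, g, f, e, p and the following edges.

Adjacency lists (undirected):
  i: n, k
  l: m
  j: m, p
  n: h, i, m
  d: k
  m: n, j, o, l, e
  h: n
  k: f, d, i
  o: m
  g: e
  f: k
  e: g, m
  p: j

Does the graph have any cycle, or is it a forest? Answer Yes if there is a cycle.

DFS, tracking each vertex's parent; an edge to a visited non-parent vertex closes a cycle.
Start from l:
visit l (parent –)
  visit m (parent l)
    visit n (parent m)
      visit h (parent n)
        h–n: parent, skip
      visit i (parent n)
        i–n: parent, skip
        visit k (parent i)
          visit f (parent k)
            f–k: parent, skip
          visit d (parent k)
            d–k: parent, skip
          k–i: parent, skip
      n–m: parent, skip
    visit j (parent m)
      j–m: parent, skip
      visit p (parent j)
        p–j: parent, skip
    visit o (parent m)
      o–m: parent, skip
    m–l: parent, skip
    visit e (parent m)
      visit g (parent e)
        g–e: parent, skip
      e–m: parent, skip
No non-parent visited neighbor found — the graph is a forest.

No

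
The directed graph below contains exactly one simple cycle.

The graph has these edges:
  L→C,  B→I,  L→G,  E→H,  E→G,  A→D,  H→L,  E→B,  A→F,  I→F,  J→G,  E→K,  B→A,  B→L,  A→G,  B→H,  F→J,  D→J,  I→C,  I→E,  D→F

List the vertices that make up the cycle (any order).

B, E, I

DFS with gray/black marking from I:
I gray
  C gray
  C black
  E gray
    K gray
    K black
    B gray
      H gray
        L gray
          G gray
          G black
          L→C: C black — skip
        L black
      H black
      A gray
        A→G: G black — skip
        F gray
          J gray
            J→G: G black — skip
          J black
        F black
        D gray
          D→F: F black — skip
          D→J: J black — skip
        D black
      A black
      B→L: L black — skip
      B→I: I is gray → back edge
Back edge closes the cycle I → E → B → I; its vertices are {B, E, I}.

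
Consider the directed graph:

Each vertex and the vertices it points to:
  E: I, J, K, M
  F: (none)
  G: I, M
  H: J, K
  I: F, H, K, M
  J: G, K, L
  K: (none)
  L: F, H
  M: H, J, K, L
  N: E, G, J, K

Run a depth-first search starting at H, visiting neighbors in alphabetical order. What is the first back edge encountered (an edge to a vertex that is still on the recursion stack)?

DFS from H (visiting neighbors in alphabetical order); mark gray on enter, black on exit:
H gray
  J gray
    G gray
      I gray
        F gray
        F black
        I→H: H is gray → back edge
First back edge: I → H.

I->H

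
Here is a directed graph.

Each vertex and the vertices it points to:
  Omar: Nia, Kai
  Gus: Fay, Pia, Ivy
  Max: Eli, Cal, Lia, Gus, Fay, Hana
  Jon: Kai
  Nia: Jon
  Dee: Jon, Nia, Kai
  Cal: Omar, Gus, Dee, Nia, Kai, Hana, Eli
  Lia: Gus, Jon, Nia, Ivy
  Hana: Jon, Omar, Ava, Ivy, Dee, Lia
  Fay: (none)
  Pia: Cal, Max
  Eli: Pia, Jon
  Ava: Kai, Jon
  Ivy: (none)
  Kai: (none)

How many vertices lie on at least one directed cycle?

7

A vertex is on a directed cycle iff it belongs to a strongly connected component of size ≥ 2 (or has a self-loop).
The vertices on cycles are {Cal, Eli, Gus, Lia, Max, Pia, Hana} — 7 in total.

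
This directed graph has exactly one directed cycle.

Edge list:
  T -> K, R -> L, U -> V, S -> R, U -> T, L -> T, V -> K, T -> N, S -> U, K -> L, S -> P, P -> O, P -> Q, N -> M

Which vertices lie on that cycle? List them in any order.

DFS with gray/black marking from T:
T gray
  K gray
    L gray
      L→T: T is gray → back edge
Back edge closes the cycle T → K → L → T; its vertices are {K, L, T}.

K, L, T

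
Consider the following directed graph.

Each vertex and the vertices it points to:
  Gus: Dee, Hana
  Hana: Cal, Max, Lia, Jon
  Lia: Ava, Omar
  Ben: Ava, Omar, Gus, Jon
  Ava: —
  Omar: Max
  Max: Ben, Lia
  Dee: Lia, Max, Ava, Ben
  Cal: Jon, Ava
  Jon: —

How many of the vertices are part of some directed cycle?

A vertex is on a directed cycle iff it belongs to a strongly connected component of size ≥ 2 (or has a self-loop).
The vertices on cycles are {Ben, Dee, Gus, Lia, Max, Hana, Omar} — 7 in total.

7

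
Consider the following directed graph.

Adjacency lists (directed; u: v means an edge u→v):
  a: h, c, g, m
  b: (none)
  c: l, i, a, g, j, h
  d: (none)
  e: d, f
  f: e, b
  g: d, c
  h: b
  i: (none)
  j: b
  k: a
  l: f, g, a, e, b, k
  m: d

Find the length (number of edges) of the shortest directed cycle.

For each vertex v, BFS finds the shortest path from v back to v.
The shortest such closed walk is e → f → e, length 2.

2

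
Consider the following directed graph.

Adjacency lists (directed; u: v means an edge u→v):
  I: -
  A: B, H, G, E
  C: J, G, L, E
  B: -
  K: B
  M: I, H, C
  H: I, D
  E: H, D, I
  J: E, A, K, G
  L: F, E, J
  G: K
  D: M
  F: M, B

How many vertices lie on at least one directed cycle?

A vertex is on a directed cycle iff it belongs to a strongly connected component of size ≥ 2 (or has a self-loop).
The vertices on cycles are {A, C, D, E, F, H, J, L, M} — 9 in total.

9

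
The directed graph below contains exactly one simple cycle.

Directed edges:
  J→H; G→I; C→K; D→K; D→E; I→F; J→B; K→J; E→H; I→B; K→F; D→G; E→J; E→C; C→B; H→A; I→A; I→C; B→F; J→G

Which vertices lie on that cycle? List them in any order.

C, G, I, J, K

DFS with gray/black marking from K:
K gray
  F gray
  F black
  J gray
    H gray
      A gray
      A black
    H black
    G gray
      I gray
        C gray
          C→K: K is gray → back edge
Back edge closes the cycle K → J → G → I → C → K; its vertices are {C, G, I, J, K}.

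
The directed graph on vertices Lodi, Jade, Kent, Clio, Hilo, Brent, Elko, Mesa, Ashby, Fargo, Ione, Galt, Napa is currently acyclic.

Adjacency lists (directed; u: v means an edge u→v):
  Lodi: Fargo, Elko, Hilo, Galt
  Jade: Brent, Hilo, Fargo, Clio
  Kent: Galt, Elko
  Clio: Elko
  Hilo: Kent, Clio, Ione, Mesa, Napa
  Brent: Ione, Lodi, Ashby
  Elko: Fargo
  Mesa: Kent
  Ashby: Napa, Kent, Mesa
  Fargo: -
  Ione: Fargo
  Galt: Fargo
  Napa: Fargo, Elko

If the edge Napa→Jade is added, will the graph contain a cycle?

Yes

Adding Napa→Jade creates a cycle iff Jade can already reach Napa.
Path from Jade: Jade → Hilo → Napa.
So Jade → … → Napa → Jade is a cycle.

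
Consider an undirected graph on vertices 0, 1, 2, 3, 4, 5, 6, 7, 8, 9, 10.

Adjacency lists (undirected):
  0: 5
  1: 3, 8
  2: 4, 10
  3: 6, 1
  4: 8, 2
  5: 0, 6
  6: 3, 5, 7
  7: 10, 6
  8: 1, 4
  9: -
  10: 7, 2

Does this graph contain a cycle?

Yes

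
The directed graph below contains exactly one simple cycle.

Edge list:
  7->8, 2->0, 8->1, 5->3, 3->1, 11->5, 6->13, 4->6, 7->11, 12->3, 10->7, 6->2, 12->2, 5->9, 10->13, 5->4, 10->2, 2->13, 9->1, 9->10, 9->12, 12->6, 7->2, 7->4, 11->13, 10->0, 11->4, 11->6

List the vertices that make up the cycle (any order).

5, 7, 9, 10, 11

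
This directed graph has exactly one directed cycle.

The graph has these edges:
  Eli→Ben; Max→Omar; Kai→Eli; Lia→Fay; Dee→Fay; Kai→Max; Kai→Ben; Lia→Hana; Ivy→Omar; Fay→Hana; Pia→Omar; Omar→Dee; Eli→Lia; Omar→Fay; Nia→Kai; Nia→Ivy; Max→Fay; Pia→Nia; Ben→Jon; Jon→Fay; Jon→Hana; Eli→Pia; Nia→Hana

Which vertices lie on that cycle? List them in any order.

DFS with gray/black marking from Nia:
Nia gray
  Ivy gray
    Omar gray
      Fay gray
        Hana gray
        Hana black
      Fay black
      Dee gray
        Dee→Fay: Fay black — skip
      Dee black
    Omar black
  Ivy black
  Kai gray
    Eli gray
      Ben gray
        Jon gray
          Jon→Fay: Fay black — skip
          Jon→Hana: Hana black — skip
        Jon black
      Ben black
      Lia gray
        Lia→Fay: Fay black — skip
        Lia→Hana: Hana black — skip
      Lia black
      Pia gray
        Pia→Omar: Omar black — skip
        Pia→Nia: Nia is gray → back edge
Back edge closes the cycle Nia → Kai → Eli → Pia → Nia; its vertices are {Eli, Kai, Nia, Pia}.

Eli, Kai, Nia, Pia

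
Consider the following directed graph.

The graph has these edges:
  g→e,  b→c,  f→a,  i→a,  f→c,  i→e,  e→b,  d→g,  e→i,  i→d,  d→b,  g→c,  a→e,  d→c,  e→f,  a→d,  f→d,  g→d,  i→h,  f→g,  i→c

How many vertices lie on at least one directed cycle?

6

A vertex is on a directed cycle iff it belongs to a strongly connected component of size ≥ 2 (or has a self-loop).
The vertices on cycles are {a, d, e, f, g, i} — 6 in total.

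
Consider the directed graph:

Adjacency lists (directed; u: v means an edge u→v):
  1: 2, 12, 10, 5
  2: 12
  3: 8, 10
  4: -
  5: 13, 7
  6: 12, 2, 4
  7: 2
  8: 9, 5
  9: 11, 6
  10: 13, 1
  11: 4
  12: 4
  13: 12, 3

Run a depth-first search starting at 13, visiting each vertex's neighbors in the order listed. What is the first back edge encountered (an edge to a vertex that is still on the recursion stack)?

5→13

DFS from 13 (visiting each vertex's neighbors in the order listed); mark gray on enter, black on exit:
13 gray
  12 gray
    4 gray
    4 black
  12 black
  3 gray
    8 gray
      9 gray
        11 gray
          11→4: 4 black — skip
        11 black
        6 gray
          6→12: 12 black — skip
          2 gray
            2→12: 12 black — skip
          2 black
          6→4: 4 black — skip
        6 black
      9 black
      5 gray
        5→13: 13 is gray → back edge
First back edge: 5 → 13.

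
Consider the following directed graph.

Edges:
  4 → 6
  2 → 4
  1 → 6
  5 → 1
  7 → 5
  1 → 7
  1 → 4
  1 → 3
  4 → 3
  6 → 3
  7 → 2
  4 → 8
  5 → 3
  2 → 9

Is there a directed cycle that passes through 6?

6 lies on a cycle iff there is a path from 6 back to itself.
Exploring from 6, it never reaches itself; equivalently, its strongly connected component is a singleton.

No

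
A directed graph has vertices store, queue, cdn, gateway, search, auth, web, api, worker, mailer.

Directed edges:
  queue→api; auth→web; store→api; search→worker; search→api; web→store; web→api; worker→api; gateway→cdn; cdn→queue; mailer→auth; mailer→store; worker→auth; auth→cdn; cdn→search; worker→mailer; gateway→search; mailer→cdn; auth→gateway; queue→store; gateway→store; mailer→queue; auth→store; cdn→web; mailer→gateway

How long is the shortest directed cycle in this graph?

4

For each vertex v, BFS finds the shortest path from v back to v.
The shortest such closed walk is search → worker → auth → cdn → search, length 4.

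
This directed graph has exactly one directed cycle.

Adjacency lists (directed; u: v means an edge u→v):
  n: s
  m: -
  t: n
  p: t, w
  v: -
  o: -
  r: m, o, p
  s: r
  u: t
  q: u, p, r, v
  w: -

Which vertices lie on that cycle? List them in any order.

n, p, r, s, t

DFS with gray/black marking from r:
r gray
  m gray
  m black
  o gray
  o black
  p gray
    t gray
      n gray
        s gray
          s→r: r is gray → back edge
Back edge closes the cycle r → p → t → n → s → r; its vertices are {n, p, r, s, t}.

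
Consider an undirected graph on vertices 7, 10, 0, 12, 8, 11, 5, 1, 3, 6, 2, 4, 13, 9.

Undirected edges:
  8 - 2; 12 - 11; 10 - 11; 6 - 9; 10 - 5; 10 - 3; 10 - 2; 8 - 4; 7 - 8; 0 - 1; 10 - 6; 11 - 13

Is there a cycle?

No

DFS, tracking each vertex's parent; an edge to a visited non-parent vertex closes a cycle.
Start from 2:
visit 2 (parent –)
  visit 8 (parent 2)
    visit 7 (parent 8)
      7–8: parent, skip
    visit 4 (parent 8)
      4–8: parent, skip
    8–2: parent, skip
  visit 10 (parent 2)
    visit 11 (parent 10)
      visit 12 (parent 11)
        12–11: parent, skip
      11–10: parent, skip
      visit 13 (parent 11)
        13–11: parent, skip
    visit 3 (parent 10)
      3–10: parent, skip
    10–2: parent, skip
    visit 6 (parent 10)
      6–10: parent, skip
      visit 9 (parent 6)
        9–6: parent, skip
    visit 5 (parent 10)
      5–10: parent, skip
visit 0 (parent –)
  visit 1 (parent 0)
    1–0: parent, skip
No non-parent visited neighbor found — the graph is a forest.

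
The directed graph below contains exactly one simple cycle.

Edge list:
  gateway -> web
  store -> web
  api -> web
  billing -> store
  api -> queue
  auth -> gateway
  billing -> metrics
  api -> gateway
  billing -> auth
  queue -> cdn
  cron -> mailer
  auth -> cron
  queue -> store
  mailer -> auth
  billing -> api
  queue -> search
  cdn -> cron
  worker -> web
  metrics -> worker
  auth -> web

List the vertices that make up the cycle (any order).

auth, cron, mailer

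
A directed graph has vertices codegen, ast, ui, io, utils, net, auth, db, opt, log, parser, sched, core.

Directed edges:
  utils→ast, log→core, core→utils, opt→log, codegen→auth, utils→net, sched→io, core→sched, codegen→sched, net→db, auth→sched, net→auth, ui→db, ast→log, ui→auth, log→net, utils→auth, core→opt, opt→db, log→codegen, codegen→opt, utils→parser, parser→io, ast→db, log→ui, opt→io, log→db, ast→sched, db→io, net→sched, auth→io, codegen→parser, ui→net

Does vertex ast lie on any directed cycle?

ast is on a cycle iff ast can reach itself via ≥1 edge.
ast → log → core → utils → ast — yes.

Yes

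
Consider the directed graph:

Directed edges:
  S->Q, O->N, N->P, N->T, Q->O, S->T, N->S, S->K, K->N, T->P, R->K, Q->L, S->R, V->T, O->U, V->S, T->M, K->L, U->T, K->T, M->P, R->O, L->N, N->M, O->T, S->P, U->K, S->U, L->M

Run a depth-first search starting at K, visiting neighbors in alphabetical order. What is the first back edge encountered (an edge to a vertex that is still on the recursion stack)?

S->K

DFS from K (visiting neighbors in alphabetical order); mark gray on enter, black on exit:
K gray
  L gray
    M gray
      P gray
      P black
    M black
    N gray
      N→M: M black — skip
      N→P: P black — skip
      S gray
        S→K: K is gray → back edge
First back edge: S → K.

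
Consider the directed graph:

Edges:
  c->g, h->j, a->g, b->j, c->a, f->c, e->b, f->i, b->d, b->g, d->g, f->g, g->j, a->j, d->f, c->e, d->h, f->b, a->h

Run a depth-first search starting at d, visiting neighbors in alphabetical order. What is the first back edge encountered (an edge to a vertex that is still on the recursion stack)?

b->d

DFS from d (visiting neighbors in alphabetical order); mark gray on enter, black on exit:
d gray
  f gray
    b gray
      b→d: d is gray → back edge
First back edge: b → d.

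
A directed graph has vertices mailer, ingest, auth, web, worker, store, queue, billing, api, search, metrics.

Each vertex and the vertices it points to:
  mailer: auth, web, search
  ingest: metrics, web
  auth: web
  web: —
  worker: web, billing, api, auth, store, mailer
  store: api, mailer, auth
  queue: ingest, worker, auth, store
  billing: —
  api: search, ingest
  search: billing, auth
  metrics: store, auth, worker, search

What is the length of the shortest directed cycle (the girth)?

4

For each vertex v, BFS finds the shortest path from v back to v.
The shortest such closed walk is ingest → metrics → worker → api → ingest, length 4.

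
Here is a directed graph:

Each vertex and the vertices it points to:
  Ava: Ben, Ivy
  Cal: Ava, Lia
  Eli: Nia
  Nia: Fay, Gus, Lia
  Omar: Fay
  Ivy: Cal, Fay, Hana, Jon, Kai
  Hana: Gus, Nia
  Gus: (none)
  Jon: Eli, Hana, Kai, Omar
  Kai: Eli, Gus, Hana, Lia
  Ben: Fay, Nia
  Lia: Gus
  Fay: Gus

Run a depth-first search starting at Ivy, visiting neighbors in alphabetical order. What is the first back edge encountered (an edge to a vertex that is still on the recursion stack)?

Ava->Ivy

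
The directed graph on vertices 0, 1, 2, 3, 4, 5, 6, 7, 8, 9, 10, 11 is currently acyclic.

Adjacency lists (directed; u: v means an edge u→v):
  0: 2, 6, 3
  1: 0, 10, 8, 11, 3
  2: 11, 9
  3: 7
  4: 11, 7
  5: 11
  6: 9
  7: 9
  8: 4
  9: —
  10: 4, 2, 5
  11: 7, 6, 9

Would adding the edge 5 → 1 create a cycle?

Adding 5→1 creates a cycle iff 1 can already reach 5.
Path from 1: 1 → 10 → 5.
So 1 → … → 5 → 1 is a cycle.

Yes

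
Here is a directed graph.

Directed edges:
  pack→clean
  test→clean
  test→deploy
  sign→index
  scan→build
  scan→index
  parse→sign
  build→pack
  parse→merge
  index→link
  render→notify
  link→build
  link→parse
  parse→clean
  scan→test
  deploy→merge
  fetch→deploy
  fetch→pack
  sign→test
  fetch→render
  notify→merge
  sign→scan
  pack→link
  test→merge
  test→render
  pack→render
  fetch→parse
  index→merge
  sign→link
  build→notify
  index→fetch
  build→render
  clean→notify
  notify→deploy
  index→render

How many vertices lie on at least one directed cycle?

A vertex is on a directed cycle iff it belongs to a strongly connected component of size ≥ 2 (or has a self-loop).
The vertices on cycles are {link, pack, scan, sign, build, fetch, index, parse} — 8 in total.

8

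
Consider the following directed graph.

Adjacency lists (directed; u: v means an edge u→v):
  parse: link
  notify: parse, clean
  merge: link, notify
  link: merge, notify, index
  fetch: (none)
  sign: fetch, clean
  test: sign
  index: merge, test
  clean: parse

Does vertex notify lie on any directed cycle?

notify is on a cycle iff notify can reach itself via ≥1 edge.
notify → parse → link → notify — yes.

Yes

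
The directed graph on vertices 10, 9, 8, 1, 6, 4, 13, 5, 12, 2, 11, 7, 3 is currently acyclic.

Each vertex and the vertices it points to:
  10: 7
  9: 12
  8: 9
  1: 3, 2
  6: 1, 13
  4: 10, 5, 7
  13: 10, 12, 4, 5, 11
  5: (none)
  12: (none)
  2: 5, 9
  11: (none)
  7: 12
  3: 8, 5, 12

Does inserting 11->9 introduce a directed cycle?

Adding 11→9 creates a cycle iff 9 can already reach 11.
Explore from 9: no path reaches 11. The graph stays acyclic.

No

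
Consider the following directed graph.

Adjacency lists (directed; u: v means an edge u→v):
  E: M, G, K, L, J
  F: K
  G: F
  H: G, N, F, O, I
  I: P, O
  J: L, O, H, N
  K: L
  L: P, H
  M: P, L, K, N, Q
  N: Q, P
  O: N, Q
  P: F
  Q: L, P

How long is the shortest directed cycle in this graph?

For each vertex v, BFS finds the shortest path from v back to v.
The shortest such closed walk is H → N → Q → L → H, length 4.

4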